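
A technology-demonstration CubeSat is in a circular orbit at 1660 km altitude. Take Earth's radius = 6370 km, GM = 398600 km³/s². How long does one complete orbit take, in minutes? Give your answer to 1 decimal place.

119.4 min

Semi-major axis a = 6370 + 1660 = 8030 km. Period T = 2π√(a³/μ) = 2π√(8030³/398600) = 7161.2 s = 119.35 min.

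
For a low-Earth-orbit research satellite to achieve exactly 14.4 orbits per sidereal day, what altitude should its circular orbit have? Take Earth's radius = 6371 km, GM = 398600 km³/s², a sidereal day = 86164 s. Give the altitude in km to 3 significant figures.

753 km

Required period T = 86164 / 14.4 = 5983.6 s.
From T = 2π√(a³/μ): a = (μ T²/4π²)^(1/3) = (398600 × 5983.6² / 4π²)^(1/3) = 7124 km.
Altitude h = a − R = 7124 − 6371 = 753 km.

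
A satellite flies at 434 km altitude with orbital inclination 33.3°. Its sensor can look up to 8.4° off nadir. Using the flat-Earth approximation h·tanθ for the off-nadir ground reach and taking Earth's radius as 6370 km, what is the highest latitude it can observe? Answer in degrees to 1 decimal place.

33.9°

For a prograde orbit the ground track reaches latitude ±i = ±33.3°.
Sensor half-swath on the ground ≈ 434·tan(8.4°) = 64 km = 0.58° of latitude.
Maximum observable latitude ≈ 33.3 + 0.58 = 33.9°.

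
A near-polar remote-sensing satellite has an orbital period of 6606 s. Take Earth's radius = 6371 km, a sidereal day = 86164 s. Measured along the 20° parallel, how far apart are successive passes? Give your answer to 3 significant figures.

2880 km

Node shift per orbit = (6606.0/86164) × 360° = 27.60°.
Equatorial spacing = 27.60 × 111.2 km/° = 3069 km.
At 20° latitude, spacing = 3069 × cos(20°) = 2884 km.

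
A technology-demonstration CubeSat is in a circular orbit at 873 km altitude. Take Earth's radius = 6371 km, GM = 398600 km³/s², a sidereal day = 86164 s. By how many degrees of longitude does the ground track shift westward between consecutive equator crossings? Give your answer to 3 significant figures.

25.6°

Semi-major axis a = 6371 + 873 = 7244 km. Period T = 2π√(a³/μ) = 2π√(7244³/398600) = 6135.9 s = 102.27 min.
During one orbit Earth rotates (6135.9 / 86164) × 360° = 25.64°.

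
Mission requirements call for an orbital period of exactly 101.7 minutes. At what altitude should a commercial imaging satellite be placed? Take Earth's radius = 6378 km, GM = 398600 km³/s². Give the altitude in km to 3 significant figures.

T = 101.7 min = 6102.0 s.
From T = 2π√(a³/μ): a = (μ T²/4π²)^(1/3) = (398600 × 6102.0² / 4π²)^(1/3) = 7217 km.
Altitude h = a − R = 7217 − 6378 = 839 km.

839 km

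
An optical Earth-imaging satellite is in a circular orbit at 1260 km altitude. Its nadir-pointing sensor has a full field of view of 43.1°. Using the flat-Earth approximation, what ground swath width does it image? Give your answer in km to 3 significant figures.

995 km

Half-angle = 43.1°/2 = 21.55°.
Swath width ≈ 2h·tan(θ/2) = 2 × 1260 × tan(21.55°) = 995.2 km.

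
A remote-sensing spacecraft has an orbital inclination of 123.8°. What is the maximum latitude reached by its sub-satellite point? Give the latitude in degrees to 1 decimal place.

Retrograde orbit: the ground track reaches ±(180° − i) = ±(180 − 123.8) = ±56.2°.

56.2°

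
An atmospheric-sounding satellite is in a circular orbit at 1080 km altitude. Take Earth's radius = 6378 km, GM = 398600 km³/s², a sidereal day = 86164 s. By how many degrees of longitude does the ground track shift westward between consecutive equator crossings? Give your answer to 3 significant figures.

Semi-major axis a = 6378 + 1080 = 7458 km. Period T = 2π√(a³/μ) = 2π√(7458³/398600) = 6409.8 s = 106.83 min.
During one orbit Earth rotates (6409.8 / 86164) × 360° = 26.78°.

26.8°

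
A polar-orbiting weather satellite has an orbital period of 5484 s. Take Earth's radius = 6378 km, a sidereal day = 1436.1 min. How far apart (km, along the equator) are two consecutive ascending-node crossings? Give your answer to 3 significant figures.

2550 km

During one orbit Earth rotates (5484.0 / 86166) × 360° = 22.91°.
At the equator that is 22.91° × (2π·6378/360) km/° = 22.91 × 111.3 = 2551 km.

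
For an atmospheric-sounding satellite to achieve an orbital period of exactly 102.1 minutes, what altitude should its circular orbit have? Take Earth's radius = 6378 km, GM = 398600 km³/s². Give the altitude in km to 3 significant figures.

T = 102.1 min = 6126.0 s.
From T = 2π√(a³/μ): a = (μ T²/4π²)^(1/3) = (398600 × 6126.0² / 4π²)^(1/3) = 7236 km.
Altitude h = a − R = 7236 − 6378 = 858 km.

858 km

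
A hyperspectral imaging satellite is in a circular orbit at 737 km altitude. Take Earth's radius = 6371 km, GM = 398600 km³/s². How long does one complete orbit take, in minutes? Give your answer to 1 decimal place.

Semi-major axis a = 6371 + 737 = 7108 km. Period T = 2π√(a³/μ) = 2π√(7108³/398600) = 5963.9 s = 99.40 min.

99.4 min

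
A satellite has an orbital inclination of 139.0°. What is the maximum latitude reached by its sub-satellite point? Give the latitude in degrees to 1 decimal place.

41.0°

Retrograde orbit: the ground track reaches ±(180° − i) = ±(180 − 139.0) = ±41.0°.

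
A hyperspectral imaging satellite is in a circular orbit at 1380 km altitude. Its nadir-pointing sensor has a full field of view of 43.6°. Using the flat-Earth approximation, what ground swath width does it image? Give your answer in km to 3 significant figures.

Half-angle = 43.6°/2 = 21.8°.
Swath width ≈ 2h·tan(θ/2) = 2 × 1380 × tan(21.8°) = 1103.9 km.

1100 km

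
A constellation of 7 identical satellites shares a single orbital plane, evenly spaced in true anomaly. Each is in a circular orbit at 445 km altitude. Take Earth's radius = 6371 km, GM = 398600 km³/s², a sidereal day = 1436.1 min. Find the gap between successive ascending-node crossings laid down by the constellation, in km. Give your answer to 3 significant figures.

372 km

Semi-major axis a = 6371 + 445 = 6816 km. Period T = 2π√(a³/μ) = 2π√(6816³/398600) = 5600.2 s = 93.34 min.
Single-satellite node shift = (5600.2/86166) × 360° = 23.40°.
With 7 satellites evenly phased, successive equator crossings are 23.40/7 = 3.343° apart.
That is 3.343 × 111.2 = 372 km at the equator.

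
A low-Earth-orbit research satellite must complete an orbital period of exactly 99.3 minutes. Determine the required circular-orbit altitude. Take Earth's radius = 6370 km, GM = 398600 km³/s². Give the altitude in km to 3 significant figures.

733 km

T = 99.3 min = 5958.0 s.
From T = 2π√(a³/μ): a = (μ T²/4π²)^(1/3) = (398600 × 5958.0² / 4π²)^(1/3) = 7103 km.
Altitude h = a − R = 7103 − 6370 = 733 km.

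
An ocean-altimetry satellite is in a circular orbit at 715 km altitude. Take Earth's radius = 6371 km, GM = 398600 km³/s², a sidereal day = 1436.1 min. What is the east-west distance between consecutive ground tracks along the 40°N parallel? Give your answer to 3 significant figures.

2110 km

Semi-major axis a = 6371 + 715 = 7086 km. Period T = 2π√(a³/μ) = 2π√(7086³/398600) = 5936.3 s = 98.94 min.
Node shift per orbit = (5936.3/86166) × 360° = 24.80°.
Equatorial spacing = 24.80 × 111.2 km/° = 2758 km.
At 40° latitude, spacing = 2758 × cos(40°) = 2113 km.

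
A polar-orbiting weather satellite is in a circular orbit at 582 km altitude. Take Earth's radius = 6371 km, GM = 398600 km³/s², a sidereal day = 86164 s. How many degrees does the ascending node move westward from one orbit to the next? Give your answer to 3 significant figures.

Semi-major axis a = 6371 + 582 = 6953 km. Period T = 2π√(a³/μ) = 2π√(6953³/398600) = 5769.9 s = 96.17 min.
During one orbit Earth rotates (5769.9 / 86164) × 360° = 24.11°.

24.1°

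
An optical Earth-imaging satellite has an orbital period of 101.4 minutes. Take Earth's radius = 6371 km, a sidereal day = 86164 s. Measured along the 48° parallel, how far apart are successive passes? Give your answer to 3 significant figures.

T = 101.4 min = 6084.0 s.
Node shift per orbit = (6084.0/86164) × 360° = 25.42°.
Equatorial spacing = 25.42 × 111.2 km/° = 2827 km.
At 48° latitude, spacing = 2827 × cos(48°) = 1891 km.

1890 km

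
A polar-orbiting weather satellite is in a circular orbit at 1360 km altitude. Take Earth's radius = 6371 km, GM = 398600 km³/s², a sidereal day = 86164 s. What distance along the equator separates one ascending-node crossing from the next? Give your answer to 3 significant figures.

3140 km

Semi-major axis a = 6371 + 1360 = 7731 km. Period T = 2π√(a³/μ) = 2π√(7731³/398600) = 6765.0 s = 112.75 min.
During one orbit Earth rotates (6765.0 / 86164) × 360° = 28.26°.
At the equator that is 28.26° × (2π·6371/360) km/° = 28.26 × 111.2 = 3143 km.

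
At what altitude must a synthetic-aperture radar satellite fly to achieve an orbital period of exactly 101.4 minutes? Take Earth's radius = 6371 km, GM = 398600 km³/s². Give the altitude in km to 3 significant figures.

832 km

T = 101.4 min = 6084.0 s.
From T = 2π√(a³/μ): a = (μ T²/4π²)^(1/3) = (398600 × 6084.0² / 4π²)^(1/3) = 7203 km.
Altitude h = a − R = 7203 − 6371 = 832 km.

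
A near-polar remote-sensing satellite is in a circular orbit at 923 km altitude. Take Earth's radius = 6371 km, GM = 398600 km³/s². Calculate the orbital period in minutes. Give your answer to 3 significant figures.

103 min

Semi-major axis a = 6371 + 923 = 7294 km. Period T = 2π√(a³/μ) = 2π√(7294³/398600) = 6199.5 s = 103.33 min.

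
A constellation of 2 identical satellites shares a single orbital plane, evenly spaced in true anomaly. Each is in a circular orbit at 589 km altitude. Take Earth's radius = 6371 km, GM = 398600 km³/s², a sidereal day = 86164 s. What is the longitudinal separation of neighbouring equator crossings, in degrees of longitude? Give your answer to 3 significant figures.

Semi-major axis a = 6371 + 589 = 6960 km. Period T = 2π√(a³/μ) = 2π√(6960³/398600) = 5778.6 s = 96.31 min.
Single-satellite node shift = (5778.6/86164) × 360° = 24.14°.
With 2 satellites evenly phased, successive equator crossings are 24.14/2 = 12.072° apart.

12.1°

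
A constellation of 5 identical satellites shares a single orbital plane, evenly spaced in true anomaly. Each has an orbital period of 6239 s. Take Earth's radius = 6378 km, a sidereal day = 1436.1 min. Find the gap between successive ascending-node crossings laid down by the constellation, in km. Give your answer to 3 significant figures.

Single-satellite node shift = (6239.0/86166) × 360° = 26.07°.
With 5 satellites evenly phased, successive equator crossings are 26.07/5 = 5.213° apart.
That is 5.213 × 111.3 = 580 km at the equator.

580 km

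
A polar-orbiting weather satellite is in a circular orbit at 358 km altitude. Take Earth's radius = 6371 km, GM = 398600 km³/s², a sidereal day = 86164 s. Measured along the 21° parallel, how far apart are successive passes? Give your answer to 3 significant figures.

2380 km

Semi-major axis a = 6371 + 358 = 6729 km. Period T = 2π√(a³/μ) = 2π√(6729³/398600) = 5493.3 s = 91.56 min.
Node shift per orbit = (5493.3/86164) × 360° = 22.95°.
Equatorial spacing = 22.95 × 111.2 km/° = 2552 km.
At 21° latitude, spacing = 2552 × cos(21°) = 2383 km.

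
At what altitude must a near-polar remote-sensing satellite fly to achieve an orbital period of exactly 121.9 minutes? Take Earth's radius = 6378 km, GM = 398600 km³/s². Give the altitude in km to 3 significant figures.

1770 km

T = 121.9 min = 7314.0 s.
From T = 2π√(a³/μ): a = (μ T²/4π²)^(1/3) = (398600 × 7314.0² / 4π²)^(1/3) = 8144 km.
Altitude h = a − R = 8144 − 6378 = 1766 km.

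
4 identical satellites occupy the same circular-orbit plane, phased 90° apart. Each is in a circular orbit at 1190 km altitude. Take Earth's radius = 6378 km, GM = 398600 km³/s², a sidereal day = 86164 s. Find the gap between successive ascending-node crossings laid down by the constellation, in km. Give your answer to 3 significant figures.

Semi-major axis a = 6378 + 1190 = 7568 km. Period T = 2π√(a³/μ) = 2π√(7568³/398600) = 6552.1 s = 109.20 min.
Single-satellite node shift = (6552.1/86164) × 360° = 27.38°.
With 4 satellites evenly phased, successive equator crossings are 27.38/4 = 6.844° apart.
That is 6.844 × 111.3 = 762 km at the equator.

762 km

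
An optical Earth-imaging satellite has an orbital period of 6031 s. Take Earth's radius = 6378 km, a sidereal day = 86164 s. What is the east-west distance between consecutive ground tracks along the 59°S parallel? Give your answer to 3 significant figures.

1440 km

Node shift per orbit = (6031.0/86164) × 360° = 25.20°.
Equatorial spacing = 25.20 × 111.3 km/° = 2805 km.
At 59° latitude, spacing = 2805 × cos(59°) = 1445 km.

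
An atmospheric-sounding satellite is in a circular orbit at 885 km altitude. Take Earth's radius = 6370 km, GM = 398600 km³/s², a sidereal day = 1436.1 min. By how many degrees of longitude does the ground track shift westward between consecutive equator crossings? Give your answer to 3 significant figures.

25.7°

Semi-major axis a = 6370 + 885 = 7255 km. Period T = 2π√(a³/μ) = 2π√(7255³/398600) = 6149.9 s = 102.50 min.
During one orbit Earth rotates (6149.9 / 86166) × 360° = 25.69°.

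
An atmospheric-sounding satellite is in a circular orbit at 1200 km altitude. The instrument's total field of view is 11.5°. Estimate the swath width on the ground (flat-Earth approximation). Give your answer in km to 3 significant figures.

Half-angle = 11.5°/2 = 5.75°.
Swath width ≈ 2h·tan(θ/2) = 2 × 1200 × tan(5.75°) = 241.7 km.

242 km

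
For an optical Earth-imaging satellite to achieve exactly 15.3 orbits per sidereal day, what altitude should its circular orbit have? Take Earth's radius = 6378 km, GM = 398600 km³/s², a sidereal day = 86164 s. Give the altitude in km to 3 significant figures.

463 km

Required period T = 86164 / 15.3 = 5631.6 s.
From T = 2π√(a³/μ): a = (μ T²/4π²)^(1/3) = (398600 × 5631.6² / 4π²)^(1/3) = 6841 km.
Altitude h = a − R = 6841 − 6378 = 463 km.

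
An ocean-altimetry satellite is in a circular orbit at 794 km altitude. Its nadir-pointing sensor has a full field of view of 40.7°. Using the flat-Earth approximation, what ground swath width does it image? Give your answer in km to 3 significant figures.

Half-angle = 40.7°/2 = 20.35°.
Swath width ≈ 2h·tan(θ/2) = 2 × 794 × tan(20.35°) = 589.0 km.

589 km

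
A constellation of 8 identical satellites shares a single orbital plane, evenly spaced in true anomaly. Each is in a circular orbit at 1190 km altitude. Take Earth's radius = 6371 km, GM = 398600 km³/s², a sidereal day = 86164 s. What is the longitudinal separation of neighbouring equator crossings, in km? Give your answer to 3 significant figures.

Semi-major axis a = 6371 + 1190 = 7561 km. Period T = 2π√(a³/μ) = 2π√(7561³/398600) = 6543.0 s = 109.05 min.
Single-satellite node shift = (6543.0/86164) × 360° = 27.34°.
With 8 satellites evenly phased, successive equator crossings are 27.34/8 = 3.417° apart.
That is 3.417 × 111.2 = 380 km at the equator.

380 km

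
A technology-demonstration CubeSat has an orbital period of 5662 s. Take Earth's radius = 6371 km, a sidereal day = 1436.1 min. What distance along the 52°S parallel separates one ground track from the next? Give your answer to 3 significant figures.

1620 km

Node shift per orbit = (5662.0/86166) × 360° = 23.66°.
Equatorial spacing = 23.66 × 111.2 km/° = 2630 km.
At 52° latitude, spacing = 2630 × cos(52°) = 1619 km.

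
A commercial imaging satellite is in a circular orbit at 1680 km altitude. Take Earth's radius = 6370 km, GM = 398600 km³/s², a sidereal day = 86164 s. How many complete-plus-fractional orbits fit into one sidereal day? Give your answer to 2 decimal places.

Semi-major axis a = 6370 + 1680 = 8050 km. Period T = 2π√(a³/μ) = 2π√(8050³/398600) = 7187.9 s = 119.80 min.
Orbits per sidereal day = 86164 / 7187.9 = 11.987.

11.99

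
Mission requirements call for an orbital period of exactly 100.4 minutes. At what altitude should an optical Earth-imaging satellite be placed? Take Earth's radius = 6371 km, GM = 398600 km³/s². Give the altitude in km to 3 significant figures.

785 km

T = 100.4 min = 6024.0 s.
From T = 2π√(a³/μ): a = (μ T²/4π²)^(1/3) = (398600 × 6024.0² / 4π²)^(1/3) = 7156 km.
Altitude h = a − R = 7156 − 6371 = 785 km.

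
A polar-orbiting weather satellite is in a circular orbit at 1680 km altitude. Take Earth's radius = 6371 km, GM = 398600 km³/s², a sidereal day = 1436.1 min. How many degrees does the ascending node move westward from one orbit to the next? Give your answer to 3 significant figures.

30.0°

Semi-major axis a = 6371 + 1680 = 8051 km. Period T = 2π√(a³/μ) = 2π√(8051³/398600) = 7189.3 s = 119.82 min.
During one orbit Earth rotates (7189.3 / 86166) × 360° = 30.04°.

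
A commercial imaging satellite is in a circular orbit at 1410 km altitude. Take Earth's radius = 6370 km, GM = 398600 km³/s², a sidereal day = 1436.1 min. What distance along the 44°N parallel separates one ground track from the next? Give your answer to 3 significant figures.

Semi-major axis a = 6370 + 1410 = 7780 km. Period T = 2π√(a³/μ) = 2π√(7780³/398600) = 6829.4 s = 113.82 min.
Node shift per orbit = (6829.4/86166) × 360° = 28.53°.
Equatorial spacing = 28.53 × 111.2 km/° = 3172 km.
At 44° latitude, spacing = 3172 × cos(44°) = 2282 km.

2280 km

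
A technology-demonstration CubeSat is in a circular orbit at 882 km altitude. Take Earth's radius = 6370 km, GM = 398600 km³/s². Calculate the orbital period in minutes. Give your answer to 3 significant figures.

102 min

Semi-major axis a = 6370 + 882 = 7252 km. Period T = 2π√(a³/μ) = 2π√(7252³/398600) = 6146.1 s = 102.43 min.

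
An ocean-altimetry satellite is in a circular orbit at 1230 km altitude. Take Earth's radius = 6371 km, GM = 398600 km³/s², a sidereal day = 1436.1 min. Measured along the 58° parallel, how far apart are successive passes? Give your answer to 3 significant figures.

Semi-major axis a = 6371 + 1230 = 7601 km. Period T = 2π√(a³/μ) = 2π√(7601³/398600) = 6595.0 s = 109.92 min.
Node shift per orbit = (6595.0/86166) × 360° = 27.55°.
Equatorial spacing = 27.55 × 111.2 km/° = 3064 km.
At 58° latitude, spacing = 3064 × cos(58°) = 1624 km.

1620 km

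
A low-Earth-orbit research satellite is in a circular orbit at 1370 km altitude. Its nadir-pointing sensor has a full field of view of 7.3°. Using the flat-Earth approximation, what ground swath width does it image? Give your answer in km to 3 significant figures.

175 km

Half-angle = 7.3°/2 = 3.65°.
Swath width ≈ 2h·tan(θ/2) = 2 × 1370 × tan(3.65°) = 174.8 km.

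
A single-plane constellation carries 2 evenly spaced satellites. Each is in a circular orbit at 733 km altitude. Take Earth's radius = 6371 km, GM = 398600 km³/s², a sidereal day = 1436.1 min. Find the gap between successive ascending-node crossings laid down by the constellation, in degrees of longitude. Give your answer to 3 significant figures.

12.4°

Semi-major axis a = 6371 + 733 = 7104 km. Period T = 2π√(a³/μ) = 2π√(7104³/398600) = 5958.9 s = 99.31 min.
Single-satellite node shift = (5958.9/86166) × 360° = 24.90°.
With 2 satellites evenly phased, successive equator crossings are 24.90/2 = 12.448° apart.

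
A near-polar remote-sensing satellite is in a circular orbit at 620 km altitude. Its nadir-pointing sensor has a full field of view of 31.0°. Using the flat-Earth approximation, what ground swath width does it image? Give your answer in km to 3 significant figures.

344 km

Half-angle = 31.0°/2 = 15.5°.
Swath width ≈ 2h·tan(θ/2) = 2 × 620 × tan(15.5°) = 343.9 km.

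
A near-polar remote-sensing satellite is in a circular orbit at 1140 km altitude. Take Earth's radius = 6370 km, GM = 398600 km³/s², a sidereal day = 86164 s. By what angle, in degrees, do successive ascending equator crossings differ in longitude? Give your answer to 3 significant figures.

27.1°

Semi-major axis a = 6370 + 1140 = 7510 km. Period T = 2π√(a³/μ) = 2π√(7510³/398600) = 6477.0 s = 107.95 min.
During one orbit Earth rotates (6477.0 / 86164) × 360° = 27.06°.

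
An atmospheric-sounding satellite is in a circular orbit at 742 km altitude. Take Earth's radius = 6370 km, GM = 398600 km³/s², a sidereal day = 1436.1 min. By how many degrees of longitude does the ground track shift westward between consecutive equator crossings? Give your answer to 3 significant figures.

Semi-major axis a = 6370 + 742 = 7112 km. Period T = 2π√(a³/μ) = 2π√(7112³/398600) = 5969.0 s = 99.48 min.
During one orbit Earth rotates (5969.0 / 86166) × 360° = 24.94°.

24.9°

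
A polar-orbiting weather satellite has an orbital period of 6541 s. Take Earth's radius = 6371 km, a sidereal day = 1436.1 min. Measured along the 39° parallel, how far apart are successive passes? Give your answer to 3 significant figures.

2360 km

Node shift per orbit = (6541.0/86166) × 360° = 27.33°.
Equatorial spacing = 27.33 × 111.2 km/° = 3039 km.
At 39° latitude, spacing = 3039 × cos(39°) = 2362 km.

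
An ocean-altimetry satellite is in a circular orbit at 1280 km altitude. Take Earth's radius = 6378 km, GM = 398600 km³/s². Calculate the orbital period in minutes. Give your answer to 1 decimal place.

Semi-major axis a = 6378 + 1280 = 7658 km. Period T = 2π√(a³/μ) = 2π√(7658³/398600) = 6669.4 s = 111.16 min.

111.2 min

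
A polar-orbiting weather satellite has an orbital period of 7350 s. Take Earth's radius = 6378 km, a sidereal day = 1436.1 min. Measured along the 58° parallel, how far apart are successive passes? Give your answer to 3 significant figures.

Node shift per orbit = (7350.0/86166) × 360° = 30.71°.
Equatorial spacing = 30.71 × 111.3 km/° = 3418 km.
At 58° latitude, spacing = 3418 × cos(58°) = 1811 km.

1810 km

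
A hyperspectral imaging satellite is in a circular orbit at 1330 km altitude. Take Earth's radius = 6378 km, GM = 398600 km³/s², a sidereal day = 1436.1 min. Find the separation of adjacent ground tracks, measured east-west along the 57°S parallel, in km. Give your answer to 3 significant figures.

Semi-major axis a = 6378 + 1330 = 7708 km. Period T = 2π√(a³/μ) = 2π√(7708³/398600) = 6734.8 s = 112.25 min.
Node shift per orbit = (6734.8/86166) × 360° = 28.14°.
Equatorial spacing = 28.14 × 111.3 km/° = 3132 km.
At 57° latitude, spacing = 3132 × cos(57°) = 1706 km.

1710 km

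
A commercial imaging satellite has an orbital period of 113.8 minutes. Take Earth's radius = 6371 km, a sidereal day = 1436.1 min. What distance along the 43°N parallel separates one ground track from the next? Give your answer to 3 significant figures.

T = 113.8 min = 6828.0 s.
Node shift per orbit = (6828.0/86166) × 360° = 28.53°.
Equatorial spacing = 28.53 × 111.2 km/° = 3172 km.
At 43° latitude, spacing = 3172 × cos(43°) = 2320 km.

2320 km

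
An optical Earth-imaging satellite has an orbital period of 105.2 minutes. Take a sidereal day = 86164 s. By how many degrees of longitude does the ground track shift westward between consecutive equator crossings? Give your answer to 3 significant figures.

26.4°

T = 105.2 min = 6312.0 s.
During one orbit Earth rotates (6312.0 / 86164) × 360° = 26.37°.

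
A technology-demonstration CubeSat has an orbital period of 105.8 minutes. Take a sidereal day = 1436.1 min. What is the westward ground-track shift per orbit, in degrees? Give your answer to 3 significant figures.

T = 105.8 min = 6348.0 s.
During one orbit Earth rotates (6348.0 / 86166) × 360° = 26.52°.

26.5°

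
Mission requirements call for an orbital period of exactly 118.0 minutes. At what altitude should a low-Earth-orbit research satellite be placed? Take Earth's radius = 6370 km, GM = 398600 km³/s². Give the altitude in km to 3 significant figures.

T = 118.0 min = 7080.0 s.
From T = 2π√(a³/μ): a = (μ T²/4π²)^(1/3) = (398600 × 7080.0² / 4π²)^(1/3) = 7969 km.
Altitude h = a − R = 7969 − 6370 = 1599 km.

1600 km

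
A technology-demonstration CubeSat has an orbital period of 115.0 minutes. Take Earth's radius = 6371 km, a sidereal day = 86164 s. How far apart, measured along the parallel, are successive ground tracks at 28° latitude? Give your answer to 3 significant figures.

T = 115.0 min = 6900.0 s.
Node shift per orbit = (6900.0/86164) × 360° = 28.83°.
Equatorial spacing = 28.83 × 111.2 km/° = 3206 km.
At 28° latitude, spacing = 3206 × cos(28°) = 2830 km.

2830 km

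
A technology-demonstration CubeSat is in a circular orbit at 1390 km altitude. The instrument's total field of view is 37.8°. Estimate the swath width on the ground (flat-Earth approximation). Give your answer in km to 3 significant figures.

952 km

Half-angle = 37.8°/2 = 18.9°.
Swath width ≈ 2h·tan(θ/2) = 2 × 1390 × tan(18.9°) = 951.8 km.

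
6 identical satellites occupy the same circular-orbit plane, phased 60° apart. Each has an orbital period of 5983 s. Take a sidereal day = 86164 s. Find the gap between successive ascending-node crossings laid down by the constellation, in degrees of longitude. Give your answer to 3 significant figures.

Single-satellite node shift = (5983.0/86164) × 360° = 25.00°.
With 6 satellites evenly phased, successive equator crossings are 25.00/6 = 4.166° apart.

4.17°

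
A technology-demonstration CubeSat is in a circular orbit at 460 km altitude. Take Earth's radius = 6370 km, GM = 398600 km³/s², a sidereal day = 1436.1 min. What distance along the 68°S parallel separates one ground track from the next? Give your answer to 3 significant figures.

977 km

Semi-major axis a = 6370 + 460 = 6830 km. Period T = 2π√(a³/μ) = 2π√(6830³/398600) = 5617.5 s = 93.62 min.
Node shift per orbit = (5617.5/86166) × 360° = 23.47°.
Equatorial spacing = 23.47 × 111.2 km/° = 2609 km.
At 68° latitude, spacing = 2609 × cos(68°) = 977 km.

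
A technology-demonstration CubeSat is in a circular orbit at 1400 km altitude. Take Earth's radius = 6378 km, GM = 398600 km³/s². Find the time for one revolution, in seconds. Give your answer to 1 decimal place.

Semi-major axis a = 6378 + 1400 = 7778 km. Period T = 2π√(a³/μ) = 2π√(7778³/398600) = 6826.7 s = 113.78 min.

6826.7 seconds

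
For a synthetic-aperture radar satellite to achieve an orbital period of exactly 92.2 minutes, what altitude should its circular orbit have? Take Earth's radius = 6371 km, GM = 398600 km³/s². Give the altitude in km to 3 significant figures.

T = 92.2 min = 5532.0 s.
From T = 2π√(a³/μ): a = (μ T²/4π²)^(1/3) = (398600 × 5532.0² / 4π²)^(1/3) = 6761 km.
Altitude h = a − R = 6761 − 6371 = 390 km.

390 km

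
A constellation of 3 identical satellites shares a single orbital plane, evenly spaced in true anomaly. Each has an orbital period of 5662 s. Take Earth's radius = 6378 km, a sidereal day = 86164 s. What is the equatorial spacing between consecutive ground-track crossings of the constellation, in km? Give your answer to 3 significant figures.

878 km

Single-satellite node shift = (5662.0/86164) × 360° = 23.66°.
With 3 satellites evenly phased, successive equator crossings are 23.66/3 = 7.885° apart.
That is 7.885 × 111.3 = 878 km at the equator.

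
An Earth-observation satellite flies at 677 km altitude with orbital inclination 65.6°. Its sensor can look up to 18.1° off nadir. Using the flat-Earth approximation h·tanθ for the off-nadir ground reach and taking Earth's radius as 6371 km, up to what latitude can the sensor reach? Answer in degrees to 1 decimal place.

For a prograde orbit the ground track reaches latitude ±i = ±65.6°.
Sensor half-swath on the ground ≈ 677·tan(18.1°) = 221 km = 1.99° of latitude.
Maximum observable latitude ≈ 65.6 + 1.99 = 67.6°.

67.6°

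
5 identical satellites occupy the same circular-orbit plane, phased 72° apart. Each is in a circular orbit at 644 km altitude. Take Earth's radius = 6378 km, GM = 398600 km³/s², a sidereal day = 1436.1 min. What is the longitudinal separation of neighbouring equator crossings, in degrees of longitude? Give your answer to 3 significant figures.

Semi-major axis a = 6378 + 644 = 7022 km. Period T = 2π√(a³/μ) = 2π√(7022³/398600) = 5856.0 s = 97.60 min.
Single-satellite node shift = (5856.0/86166) × 360° = 24.47°.
With 5 satellites evenly phased, successive equator crossings are 24.47/5 = 4.893° apart.

4.89°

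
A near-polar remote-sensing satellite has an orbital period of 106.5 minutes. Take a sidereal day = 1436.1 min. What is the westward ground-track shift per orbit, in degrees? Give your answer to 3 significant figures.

26.7°

T = 106.5 min = 6390.0 s.
During one orbit Earth rotates (6390.0 / 86166) × 360° = 26.70°.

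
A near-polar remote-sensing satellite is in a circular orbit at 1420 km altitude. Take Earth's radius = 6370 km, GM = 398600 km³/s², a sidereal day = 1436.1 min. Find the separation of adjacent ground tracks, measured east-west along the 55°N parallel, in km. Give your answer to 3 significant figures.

1820 km

Semi-major axis a = 6370 + 1420 = 7790 km. Period T = 2π√(a³/μ) = 2π√(7790³/398600) = 6842.5 s = 114.04 min.
Node shift per orbit = (6842.5/86166) × 360° = 28.59°.
Equatorial spacing = 28.59 × 111.2 km/° = 3178 km.
At 55° latitude, spacing = 3178 × cos(55°) = 1823 km.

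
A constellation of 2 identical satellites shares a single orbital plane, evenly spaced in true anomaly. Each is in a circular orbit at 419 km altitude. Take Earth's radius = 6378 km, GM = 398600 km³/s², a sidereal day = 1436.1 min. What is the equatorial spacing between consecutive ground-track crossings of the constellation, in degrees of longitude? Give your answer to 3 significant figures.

Semi-major axis a = 6378 + 419 = 6797 km. Period T = 2π√(a³/μ) = 2π√(6797³/398600) = 5576.8 s = 92.95 min.
Single-satellite node shift = (5576.8/86166) × 360° = 23.30°.
With 2 satellites evenly phased, successive equator crossings are 23.30/2 = 11.650° apart.

11.6°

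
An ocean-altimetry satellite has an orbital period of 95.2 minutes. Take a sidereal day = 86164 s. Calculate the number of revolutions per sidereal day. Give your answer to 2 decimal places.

15.08

T = 95.2 min = 5712.0 s.
Orbits per sidereal day = 86164 / 5712.0 = 15.085.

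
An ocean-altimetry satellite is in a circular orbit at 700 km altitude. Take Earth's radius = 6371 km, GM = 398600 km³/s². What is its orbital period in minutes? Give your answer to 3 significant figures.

98.6 min

Semi-major axis a = 6371 + 700 = 7071 km. Period T = 2π√(a³/μ) = 2π√(7071³/398600) = 5917.4 s = 98.62 min.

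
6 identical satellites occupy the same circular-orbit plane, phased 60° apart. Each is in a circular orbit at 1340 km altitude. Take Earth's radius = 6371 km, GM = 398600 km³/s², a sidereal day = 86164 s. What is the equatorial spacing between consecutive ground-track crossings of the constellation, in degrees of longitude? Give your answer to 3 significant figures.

Semi-major axis a = 6371 + 1340 = 7711 km. Period T = 2π√(a³/μ) = 2π√(7711³/398600) = 6738.7 s = 112.31 min.
Single-satellite node shift = (6738.7/86164) × 360° = 28.15°.
With 6 satellites evenly phased, successive equator crossings are 28.15/6 = 4.692° apart.

4.69°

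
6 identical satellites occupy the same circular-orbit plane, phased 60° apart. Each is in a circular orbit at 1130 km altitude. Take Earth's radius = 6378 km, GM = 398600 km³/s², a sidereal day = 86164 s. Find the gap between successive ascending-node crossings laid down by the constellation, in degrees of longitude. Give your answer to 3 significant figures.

Semi-major axis a = 6378 + 1130 = 7508 km. Period T = 2π√(a³/μ) = 2π√(7508³/398600) = 6474.4 s = 107.91 min.
Single-satellite node shift = (6474.4/86164) × 360° = 27.05°.
With 6 satellites evenly phased, successive equator crossings are 27.05/6 = 4.508° apart.

4.51°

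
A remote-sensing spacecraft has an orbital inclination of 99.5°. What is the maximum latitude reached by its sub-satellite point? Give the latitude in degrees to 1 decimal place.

80.5°

Retrograde orbit: the ground track reaches ±(180° − i) = ±(180 − 99.5) = ±80.5°.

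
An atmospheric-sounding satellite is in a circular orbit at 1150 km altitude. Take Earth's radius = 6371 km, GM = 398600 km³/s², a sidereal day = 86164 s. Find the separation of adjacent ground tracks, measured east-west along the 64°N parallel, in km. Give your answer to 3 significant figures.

Semi-major axis a = 6371 + 1150 = 7521 km. Period T = 2π√(a³/μ) = 2π√(7521³/398600) = 6491.2 s = 108.19 min.
Node shift per orbit = (6491.2/86164) × 360° = 27.12°.
Equatorial spacing = 27.12 × 111.2 km/° = 3016 km.
At 64° latitude, spacing = 3016 × cos(64°) = 1322 km.

1320 km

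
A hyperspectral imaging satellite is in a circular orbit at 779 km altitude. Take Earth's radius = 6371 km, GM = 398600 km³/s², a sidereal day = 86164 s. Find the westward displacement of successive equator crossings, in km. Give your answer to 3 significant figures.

Semi-major axis a = 6371 + 779 = 7150 km. Period T = 2π√(a³/μ) = 2π√(7150³/398600) = 6016.9 s = 100.28 min.
During one orbit Earth rotates (6016.9 / 86164) × 360° = 25.14°.
At the equator that is 25.14° × (2π·6371/360) km/° = 25.14 × 111.2 = 2795 km.

2800 km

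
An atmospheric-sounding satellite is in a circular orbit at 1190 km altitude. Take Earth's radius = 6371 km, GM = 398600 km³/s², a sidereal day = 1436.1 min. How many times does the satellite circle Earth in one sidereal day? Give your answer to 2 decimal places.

13.17

Semi-major axis a = 6371 + 1190 = 7561 km. Period T = 2π√(a³/μ) = 2π√(7561³/398600) = 6543.0 s = 109.05 min.
Orbits per sidereal day = 86166 / 6543.0 = 13.169.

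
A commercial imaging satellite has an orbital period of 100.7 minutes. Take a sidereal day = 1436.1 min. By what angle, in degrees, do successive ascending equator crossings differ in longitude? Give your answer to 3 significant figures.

25.2°

T = 100.7 min = 6042.0 s.
During one orbit Earth rotates (6042.0 / 86166) × 360° = 25.24°.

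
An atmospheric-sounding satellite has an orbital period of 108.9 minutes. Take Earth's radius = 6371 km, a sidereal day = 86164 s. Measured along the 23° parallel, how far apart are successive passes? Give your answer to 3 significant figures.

2790 km

T = 108.9 min = 6534.0 s.
Node shift per orbit = (6534.0/86164) × 360° = 27.30°.
Equatorial spacing = 27.30 × 111.2 km/° = 3036 km.
At 23° latitude, spacing = 3036 × cos(23°) = 2794 km.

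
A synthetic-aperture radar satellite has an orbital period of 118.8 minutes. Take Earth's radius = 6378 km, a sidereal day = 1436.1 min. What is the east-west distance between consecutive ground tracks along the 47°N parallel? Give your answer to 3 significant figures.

2260 km

T = 118.8 min = 7128.0 s.
Node shift per orbit = (7128.0/86166) × 360° = 29.78°.
Equatorial spacing = 29.78 × 111.3 km/° = 3315 km.
At 47° latitude, spacing = 3315 × cos(47°) = 2261 km.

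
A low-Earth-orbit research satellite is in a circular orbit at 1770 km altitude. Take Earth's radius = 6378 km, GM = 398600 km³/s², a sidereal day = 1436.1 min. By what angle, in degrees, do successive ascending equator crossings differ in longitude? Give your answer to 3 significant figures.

30.6°

Semi-major axis a = 6378 + 1770 = 8148 km. Period T = 2π√(a³/μ) = 2π√(8148³/398600) = 7319.6 s = 121.99 min.
During one orbit Earth rotates (7319.6 / 86166) × 360° = 30.58°.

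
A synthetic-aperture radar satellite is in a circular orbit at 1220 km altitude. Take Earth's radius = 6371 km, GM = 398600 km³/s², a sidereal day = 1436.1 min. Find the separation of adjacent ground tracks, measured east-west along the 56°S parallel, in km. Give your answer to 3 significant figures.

Semi-major axis a = 6371 + 1220 = 7591 km. Period T = 2π√(a³/μ) = 2π√(7591³/398600) = 6582.0 s = 109.70 min.
Node shift per orbit = (6582.0/86166) × 360° = 27.50°.
Equatorial spacing = 27.50 × 111.2 km/° = 3058 km.
At 56° latitude, spacing = 3058 × cos(56°) = 1710 km.

1710 km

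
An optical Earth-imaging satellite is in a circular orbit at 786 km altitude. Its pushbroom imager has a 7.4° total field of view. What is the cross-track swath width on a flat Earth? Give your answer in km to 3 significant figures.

102 km

Half-angle = 7.4°/2 = 3.7°.
Swath width ≈ 2h·tan(θ/2) = 2 × 786 × tan(3.7°) = 101.7 km.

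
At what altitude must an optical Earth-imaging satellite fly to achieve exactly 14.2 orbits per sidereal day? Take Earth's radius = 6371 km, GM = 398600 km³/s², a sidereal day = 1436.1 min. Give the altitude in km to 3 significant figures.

Required period T = 86166 / 14.2 = 6068.0 s.
From T = 2π√(a³/μ): a = (μ T²/4π²)^(1/3) = (398600 × 6068.0² / 4π²)^(1/3) = 7190 km.
Altitude h = a − R = 7190 − 6371 = 819 km.

819 km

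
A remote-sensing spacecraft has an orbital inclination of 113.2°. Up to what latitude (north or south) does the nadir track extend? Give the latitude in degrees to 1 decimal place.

Retrograde orbit: the ground track reaches ±(180° − i) = ±(180 − 113.2) = ±66.8°.

66.8°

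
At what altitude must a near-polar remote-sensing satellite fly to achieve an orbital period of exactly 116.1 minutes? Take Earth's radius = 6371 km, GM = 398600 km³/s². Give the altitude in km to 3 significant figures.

T = 116.1 min = 6966.0 s.
From T = 2π√(a³/μ): a = (μ T²/4π²)^(1/3) = (398600 × 6966.0² / 4π²)^(1/3) = 7883 km.
Altitude h = a − R = 7883 − 6371 = 1512 km.

1510 km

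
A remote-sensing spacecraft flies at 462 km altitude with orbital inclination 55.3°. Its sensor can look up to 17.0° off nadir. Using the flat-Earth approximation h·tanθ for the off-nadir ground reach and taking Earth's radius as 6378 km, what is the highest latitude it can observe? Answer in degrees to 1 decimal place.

56.6°

For a prograde orbit the ground track reaches latitude ±i = ±55.3°.
Sensor half-swath on the ground ≈ 462·tan(17.0°) = 141 km = 1.27° of latitude.
Maximum observable latitude ≈ 55.3 + 1.27 = 56.6°.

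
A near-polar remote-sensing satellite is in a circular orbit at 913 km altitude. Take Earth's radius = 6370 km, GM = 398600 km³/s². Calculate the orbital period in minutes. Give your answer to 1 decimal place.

Semi-major axis a = 6370 + 913 = 7283 km. Period T = 2π√(a³/μ) = 2π√(7283³/398600) = 6185.5 s = 103.09 min.

103.1 min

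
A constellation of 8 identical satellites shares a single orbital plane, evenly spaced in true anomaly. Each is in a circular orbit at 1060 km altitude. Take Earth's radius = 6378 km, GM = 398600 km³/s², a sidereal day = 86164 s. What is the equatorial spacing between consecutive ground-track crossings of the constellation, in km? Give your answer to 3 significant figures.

371 km

Semi-major axis a = 6378 + 1060 = 7438 km. Period T = 2π√(a³/μ) = 2π√(7438³/398600) = 6384.0 s = 106.40 min.
Single-satellite node shift = (6384.0/86164) × 360° = 26.67°.
With 8 satellites evenly phased, successive equator crossings are 26.67/8 = 3.334° apart.
That is 3.334 × 111.3 = 371 km at the equator.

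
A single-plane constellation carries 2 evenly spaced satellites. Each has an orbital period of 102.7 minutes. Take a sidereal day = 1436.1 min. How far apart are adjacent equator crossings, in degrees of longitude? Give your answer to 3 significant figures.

12.9°

T = 102.7 min = 6162.0 s.
Single-satellite node shift = (6162.0/86166) × 360° = 25.74°.
With 2 satellites evenly phased, successive equator crossings are 25.74/2 = 12.872° apart.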